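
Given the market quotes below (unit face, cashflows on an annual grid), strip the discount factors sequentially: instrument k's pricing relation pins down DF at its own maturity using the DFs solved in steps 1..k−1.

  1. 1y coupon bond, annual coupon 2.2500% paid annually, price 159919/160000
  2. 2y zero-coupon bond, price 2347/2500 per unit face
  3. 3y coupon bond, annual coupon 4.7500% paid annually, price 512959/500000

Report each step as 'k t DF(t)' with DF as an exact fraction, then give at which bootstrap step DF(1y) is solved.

step 1 [1y] bond c/1=9/400: DF=(159919/160000 − 9/400·(0))/(1+9/400) = 391/400 ≈ 0.977500
step 2 [2y] zero: DF = P = 2347/2500 ≈ 0.938800
step 3 [3y] bond c/1=19/400: DF=(512959/500000 − 19/400·(0.977500+0.938800))/(1+19/400) = 357/400 ≈ 0.892500

1 1 391/400
2 2 2347/2500
3 3 357/400
DF(1y) is solved at step 1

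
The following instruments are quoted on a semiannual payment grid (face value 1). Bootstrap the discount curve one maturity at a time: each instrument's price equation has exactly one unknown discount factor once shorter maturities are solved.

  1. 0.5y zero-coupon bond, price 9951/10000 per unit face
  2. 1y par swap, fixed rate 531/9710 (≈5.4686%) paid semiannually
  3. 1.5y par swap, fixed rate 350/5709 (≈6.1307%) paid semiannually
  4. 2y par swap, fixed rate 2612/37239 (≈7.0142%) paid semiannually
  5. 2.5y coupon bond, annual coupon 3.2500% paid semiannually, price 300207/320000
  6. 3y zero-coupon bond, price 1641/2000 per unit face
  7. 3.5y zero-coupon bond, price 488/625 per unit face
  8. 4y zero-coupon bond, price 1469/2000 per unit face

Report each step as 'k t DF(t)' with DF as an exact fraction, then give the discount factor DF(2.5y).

1 1/2 9951/10000
2 1 9469/10000
3 3/2 73/80
4 2 4347/5000
5 5/2 2159/2500
6 3 1641/2000
7 7/2 488/625
8 4 1469/2000
DF(2.5y) = 2159/2500 ≈ 0.863600

step 1 [0.5y] zero: DF = P = 9951/10000 ≈ 0.995100
step 2 [1y] swap r/2=531/19420: DF=(1 − 531/19420·(0.995100))/(1+531/19420) = 9469/10000 ≈ 0.946900
step 3 [1.5y] swap r/2=175/5709: DF=(1 − 175/5709·(0.995100+0.946900))/(1+175/5709) = 73/80 ≈ 0.912500
step 4 [2y] swap r/2=1306/37239: DF=(1 − 1306/37239·(0.995100+0.946900+0.912500))/(1+1306/37239) = 4347/5000 ≈ 0.869400
step 5 [2.5y] bond c/2=13/800: DF=(300207/320000 − 13/800·(0.995100+0.946900+0.912500+0.869400))/(1+13/800) = 2159/2500 ≈ 0.863600
step 6 [3y] zero: DF = P = 1641/2000 ≈ 0.820500
step 7 [3.5y] zero: DF = P = 488/625 ≈ 0.780800
step 8 [4y] zero: DF = P = 1469/2000 ≈ 0.734500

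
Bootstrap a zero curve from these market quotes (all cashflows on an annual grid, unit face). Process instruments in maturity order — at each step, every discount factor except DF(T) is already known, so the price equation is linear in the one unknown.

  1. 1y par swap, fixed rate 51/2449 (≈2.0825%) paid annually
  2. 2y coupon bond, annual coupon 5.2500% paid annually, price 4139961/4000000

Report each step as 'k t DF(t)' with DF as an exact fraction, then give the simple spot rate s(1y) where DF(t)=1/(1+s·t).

1 1 2449/2500
2 2 1869/2000
s(1y) = (1/(2449/2500) − 1)/(1) = 51/2449 ≈ 2.0825%

step 1 [1y] swap r/1=51/2449: DF=(1 − 51/2449·(0))/(1+51/2449) = 2449/2500 ≈ 0.979600
step 2 [2y] bond c/1=21/400: DF=(4139961/4000000 − 21/400·(0.979600))/(1+21/400) = 1869/2000 ≈ 0.934500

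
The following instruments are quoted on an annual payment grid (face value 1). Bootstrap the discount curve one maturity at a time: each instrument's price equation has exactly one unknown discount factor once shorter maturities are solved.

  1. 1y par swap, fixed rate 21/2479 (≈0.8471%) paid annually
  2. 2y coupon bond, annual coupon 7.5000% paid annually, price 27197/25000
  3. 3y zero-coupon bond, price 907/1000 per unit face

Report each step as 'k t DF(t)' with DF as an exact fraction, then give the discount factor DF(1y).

step 1 [1y] swap r/1=21/2479: DF=(1 − 21/2479·(0))/(1+21/2479) = 2479/2500 ≈ 0.991600
step 2 [2y] bond c/1=3/40: DF=(27197/25000 − 3/40·(0.991600))/(1+3/40) = 2357/2500 ≈ 0.942800
step 3 [3y] zero: DF = P = 907/1000 ≈ 0.907000

1 1 2479/2500
2 2 2357/2500
3 3 907/1000
DF(1y) = 2479/2500 ≈ 0.991600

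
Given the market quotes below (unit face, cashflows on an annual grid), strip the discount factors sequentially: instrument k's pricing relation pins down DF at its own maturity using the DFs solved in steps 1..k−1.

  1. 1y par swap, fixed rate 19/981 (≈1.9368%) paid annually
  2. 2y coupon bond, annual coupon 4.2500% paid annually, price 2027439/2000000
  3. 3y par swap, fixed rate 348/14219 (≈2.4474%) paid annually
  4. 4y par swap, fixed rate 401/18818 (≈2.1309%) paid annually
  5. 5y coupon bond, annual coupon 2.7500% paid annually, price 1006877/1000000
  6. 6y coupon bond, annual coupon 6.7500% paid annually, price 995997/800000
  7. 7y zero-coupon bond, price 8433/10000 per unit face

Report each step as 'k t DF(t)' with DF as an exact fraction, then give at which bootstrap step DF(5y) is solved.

step 1 [1y] swap r/1=19/981: DF=(1 − 19/981·(0))/(1+19/981) = 981/1000 ≈ 0.981000
step 2 [2y] bond c/1=17/400: DF=(2027439/2000000 − 17/400·(0.981000))/(1+17/400) = 2331/2500 ≈ 0.932400
step 3 [3y] swap r/1=348/14219: DF=(1 − 348/14219·(0.981000+0.932400))/(1+348/14219) = 1163/1250 ≈ 0.930400
step 4 [4y] swap r/1=401/18818: DF=(1 − 401/18818·(0.981000+0.932400+0.930400))/(1+401/18818) = 4599/5000 ≈ 0.919800
step 5 [5y] bond c/1=11/400: DF=(1006877/1000000 − 11/400·(0.981000+0.932400+0.930400+0.919800))/(1+11/400) = 1099/1250 ≈ 0.879200
step 6 [6y] bond c/1=27/400: DF=(995997/800000 − 27/400·(0.981000+0.932400+0.930400+0.919800+0.879200))/(1+27/400) = 8727/10000 ≈ 0.872700
step 7 [7y] zero: DF = P = 8433/10000 ≈ 0.843300

1 1 981/1000
2 2 2331/2500
3 3 1163/1250
4 4 4599/5000
5 5 1099/1250
6 6 8727/10000
7 7 8433/10000
DF(5y) is solved at step 5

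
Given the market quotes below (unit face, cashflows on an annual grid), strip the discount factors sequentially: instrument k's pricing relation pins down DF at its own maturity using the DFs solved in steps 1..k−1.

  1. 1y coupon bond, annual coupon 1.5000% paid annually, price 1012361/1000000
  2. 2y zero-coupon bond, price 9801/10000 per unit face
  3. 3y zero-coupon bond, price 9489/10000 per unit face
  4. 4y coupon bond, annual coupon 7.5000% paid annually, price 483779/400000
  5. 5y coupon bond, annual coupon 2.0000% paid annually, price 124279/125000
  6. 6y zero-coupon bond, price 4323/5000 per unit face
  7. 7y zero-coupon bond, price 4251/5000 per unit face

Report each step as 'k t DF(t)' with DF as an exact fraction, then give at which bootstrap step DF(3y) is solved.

step 1 [1y] bond c/1=3/200: DF=(1012361/1000000 − 3/200·(0))/(1+3/200) = 4987/5000 ≈ 0.997400
step 2 [2y] zero: DF = P = 9801/10000 ≈ 0.980100
step 3 [3y] zero: DF = P = 9489/10000 ≈ 0.948900
step 4 [4y] bond c/1=3/40: DF=(483779/400000 − 3/40·(0.997400+0.980100+0.948900))/(1+3/40) = 9209/10000 ≈ 0.920900
step 5 [5y] bond c/1=1/50: DF=(124279/125000 − 1/50·(0.997400+0.980100+0.948900+0.920900))/(1+1/50) = 8993/10000 ≈ 0.899300
step 6 [6y] zero: DF = P = 4323/5000 ≈ 0.864600
step 7 [7y] zero: DF = P = 4251/5000 ≈ 0.850200

1 1 4987/5000
2 2 9801/10000
3 3 9489/10000
4 4 9209/10000
5 5 8993/10000
6 6 4323/5000
7 7 4251/5000
DF(3y) is solved at step 3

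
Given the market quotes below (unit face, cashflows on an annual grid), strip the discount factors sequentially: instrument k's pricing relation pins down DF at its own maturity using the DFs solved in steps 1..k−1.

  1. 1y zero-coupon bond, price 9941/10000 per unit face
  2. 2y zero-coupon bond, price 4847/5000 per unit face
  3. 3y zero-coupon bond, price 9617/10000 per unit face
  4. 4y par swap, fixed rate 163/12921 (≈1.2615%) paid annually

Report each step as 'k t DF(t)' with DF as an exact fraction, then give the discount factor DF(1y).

step 1 [1y] zero: DF = P = 9941/10000 ≈ 0.994100
step 2 [2y] zero: DF = P = 4847/5000 ≈ 0.969400
step 3 [3y] zero: DF = P = 9617/10000 ≈ 0.961700
step 4 [4y] swap r/1=163/12921: DF=(1 − 163/12921·(0.994100+0.969400+0.961700))/(1+163/12921) = 9511/10000 ≈ 0.951100

1 1 9941/10000
2 2 4847/5000
3 3 9617/10000
4 4 9511/10000
DF(1y) = 9941/10000 ≈ 0.994100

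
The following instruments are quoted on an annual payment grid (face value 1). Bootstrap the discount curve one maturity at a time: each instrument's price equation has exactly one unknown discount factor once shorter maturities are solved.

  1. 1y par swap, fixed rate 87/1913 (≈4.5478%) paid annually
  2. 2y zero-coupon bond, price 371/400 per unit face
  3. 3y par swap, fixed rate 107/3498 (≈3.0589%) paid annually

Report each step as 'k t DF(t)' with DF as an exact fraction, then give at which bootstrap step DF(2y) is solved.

step 1 [1y] swap r/1=87/1913: DF=(1 − 87/1913·(0))/(1+87/1913) = 1913/2000 ≈ 0.956500
step 2 [2y] zero: DF = P = 371/400 ≈ 0.927500
step 3 [3y] swap r/1=107/3498: DF=(1 − 107/3498·(0.956500+0.927500))/(1+107/3498) = 1143/1250 ≈ 0.914400

1 1 1913/2000
2 2 371/400
3 3 1143/1250
DF(2y) is solved at step 2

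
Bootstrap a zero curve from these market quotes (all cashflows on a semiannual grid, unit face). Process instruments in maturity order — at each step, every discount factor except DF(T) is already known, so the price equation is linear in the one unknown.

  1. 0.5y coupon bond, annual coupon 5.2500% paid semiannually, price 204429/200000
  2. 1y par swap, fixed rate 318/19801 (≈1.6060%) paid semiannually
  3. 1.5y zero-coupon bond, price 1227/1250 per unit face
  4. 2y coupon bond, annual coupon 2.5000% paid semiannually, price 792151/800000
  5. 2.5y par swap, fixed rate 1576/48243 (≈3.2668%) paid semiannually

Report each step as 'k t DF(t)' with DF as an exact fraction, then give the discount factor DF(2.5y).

step 1 [0.5y] bond c/2=21/800: DF=(204429/200000 − 21/800·(0))/(1+21/800) = 249/250 ≈ 0.996000
step 2 [1y] swap r/2=159/19801: DF=(1 − 159/19801·(0.996000))/(1+159/19801) = 9841/10000 ≈ 0.984100
step 3 [1.5y] zero: DF = P = 1227/1250 ≈ 0.981600
step 4 [2y] bond c/2=1/80: DF=(792151/800000 − 1/80·(0.996000+0.984100+0.981600))/(1+1/80) = 4707/5000 ≈ 0.941400
step 5 [2.5y] swap r/2=788/48243: DF=(1 − 788/48243·(0.996000+0.984100+0.981600+0.941400))/(1+788/48243) = 2303/2500 ≈ 0.921200

1 1/2 249/250
2 1 9841/10000
3 3/2 1227/1250
4 2 4707/5000
5 5/2 2303/2500
DF(2.5y) = 2303/2500 ≈ 0.921200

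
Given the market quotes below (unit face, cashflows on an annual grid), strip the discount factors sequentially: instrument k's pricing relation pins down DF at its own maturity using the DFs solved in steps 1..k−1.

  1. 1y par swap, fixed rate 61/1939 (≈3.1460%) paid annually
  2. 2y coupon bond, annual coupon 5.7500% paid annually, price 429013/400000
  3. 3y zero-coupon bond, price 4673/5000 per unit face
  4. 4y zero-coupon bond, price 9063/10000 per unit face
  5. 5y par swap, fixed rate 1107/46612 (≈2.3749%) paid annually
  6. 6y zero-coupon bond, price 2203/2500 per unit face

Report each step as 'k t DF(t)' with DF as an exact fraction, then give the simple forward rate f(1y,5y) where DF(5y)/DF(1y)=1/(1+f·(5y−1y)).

step 1 [1y] swap r/1=61/1939: DF=(1 − 61/1939·(0))/(1+61/1939) = 1939/2000 ≈ 0.969500
step 2 [2y] bond c/1=23/400: DF=(429013/400000 − 23/400·(0.969500))/(1+23/400) = 1923/2000 ≈ 0.961500
step 3 [3y] zero: DF = P = 4673/5000 ≈ 0.934600
step 4 [4y] zero: DF = P = 9063/10000 ≈ 0.906300
step 5 [5y] swap r/1=1107/46612: DF=(1 − 1107/46612·(0.969500+0.961500+0.934600+0.906300))/(1+1107/46612) = 8893/10000 ≈ 0.889300
step 6 [6y] zero: DF = P = 2203/2500 ≈ 0.881200

1 1 1939/2000
2 2 1923/2000
3 3 4673/5000
4 4 9063/10000
5 5 8893/10000
6 6 2203/2500
f(1y,5y) = ((1939/2000)/(8893/10000) − 1)/(4) = 401/17786 ≈ 2.2546%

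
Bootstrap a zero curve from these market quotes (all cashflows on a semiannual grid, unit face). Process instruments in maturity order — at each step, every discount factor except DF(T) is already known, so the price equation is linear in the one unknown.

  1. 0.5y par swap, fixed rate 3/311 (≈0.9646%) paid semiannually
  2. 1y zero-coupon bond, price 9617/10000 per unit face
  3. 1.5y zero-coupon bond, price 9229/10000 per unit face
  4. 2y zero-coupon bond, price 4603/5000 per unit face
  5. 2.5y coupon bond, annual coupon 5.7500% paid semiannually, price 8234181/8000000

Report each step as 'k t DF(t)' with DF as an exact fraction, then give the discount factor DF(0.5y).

1 1/2 622/625
2 1 9617/10000
3 3/2 9229/10000
4 2 4603/5000
5 5/2 8943/10000
DF(0.5y) = 622/625 ≈ 0.995200

step 1 [0.5y] swap r/2=3/622: DF=(1 − 3/622·(0))/(1+3/622) = 622/625 ≈ 0.995200
step 2 [1y] zero: DF = P = 9617/10000 ≈ 0.961700
step 3 [1.5y] zero: DF = P = 9229/10000 ≈ 0.922900
step 4 [2y] zero: DF = P = 4603/5000 ≈ 0.920600
step 5 [2.5y] bond c/2=23/800: DF=(8234181/8000000 − 23/800·(0.995200+0.961700+0.922900+0.920600))/(1+23/800) = 8943/10000 ≈ 0.894300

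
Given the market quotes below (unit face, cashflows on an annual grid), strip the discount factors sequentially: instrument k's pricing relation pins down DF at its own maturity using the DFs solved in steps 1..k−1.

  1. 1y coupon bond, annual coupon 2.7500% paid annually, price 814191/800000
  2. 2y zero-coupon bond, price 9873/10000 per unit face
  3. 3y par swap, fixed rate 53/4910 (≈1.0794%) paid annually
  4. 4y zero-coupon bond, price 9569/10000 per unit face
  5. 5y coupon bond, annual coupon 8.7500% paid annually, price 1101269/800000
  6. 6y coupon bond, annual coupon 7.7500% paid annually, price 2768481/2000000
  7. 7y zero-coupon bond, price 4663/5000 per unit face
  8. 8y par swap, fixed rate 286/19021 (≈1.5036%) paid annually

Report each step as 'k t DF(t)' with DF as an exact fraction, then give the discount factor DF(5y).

1 1 1981/2000
2 2 9873/10000
3 3 4841/5000
4 4 9569/10000
5 5 4759/5000
6 6 1871/2000
7 7 4663/5000
8 8 1107/1250
DF(5y) = 4759/5000 ≈ 0.951800

step 1 [1y] bond c/1=11/400: DF=(814191/800000 − 11/400·(0))/(1+11/400) = 1981/2000 ≈ 0.990500
step 2 [2y] zero: DF = P = 9873/10000 ≈ 0.987300
step 3 [3y] swap r/1=53/4910: DF=(1 − 53/4910·(0.990500+0.987300))/(1+53/4910) = 4841/5000 ≈ 0.968200
step 4 [4y] zero: DF = P = 9569/10000 ≈ 0.956900
step 5 [5y] bond c/1=7/80: DF=(1101269/800000 − 7/80·(0.990500+0.987300+0.968200+0.956900))/(1+7/80) = 4759/5000 ≈ 0.951800
step 6 [6y] bond c/1=31/400: DF=(2768481/2000000 − 31/400·(0.990500+0.987300+0.968200+0.956900+0.951800))/(1+31/400) = 1871/2000 ≈ 0.935500
step 7 [7y] zero: DF = P = 4663/5000 ≈ 0.932600
step 8 [8y] swap r/1=286/19021: DF=(1 − 286/19021·(0.990500+0.987300+0.968200+0.956900+0.951800+0.935500+0.932600))/(1+286/19021) = 1107/1250 ≈ 0.885600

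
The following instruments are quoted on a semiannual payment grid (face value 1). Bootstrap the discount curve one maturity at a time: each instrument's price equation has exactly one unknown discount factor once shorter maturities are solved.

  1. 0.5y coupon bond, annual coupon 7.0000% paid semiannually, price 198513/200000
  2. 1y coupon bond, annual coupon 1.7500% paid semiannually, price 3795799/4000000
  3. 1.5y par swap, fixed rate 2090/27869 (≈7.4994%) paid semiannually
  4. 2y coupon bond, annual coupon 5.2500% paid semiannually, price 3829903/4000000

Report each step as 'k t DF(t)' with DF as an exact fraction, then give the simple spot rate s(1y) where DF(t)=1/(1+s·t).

1 1/2 959/1000
2 1 2331/2500
3 3/2 1791/2000
4 2 8617/10000
s(1y) = (1/(2331/2500) − 1)/(1) = 169/2331 ≈ 7.2501%

step 1 [0.5y] bond c/2=7/200: DF=(198513/200000 − 7/200·(0))/(1+7/200) = 959/1000 ≈ 0.959000
step 2 [1y] bond c/2=7/800: DF=(3795799/4000000 − 7/800·(0.959000))/(1+7/800) = 2331/2500 ≈ 0.932400
step 3 [1.5y] swap r/2=1045/27869: DF=(1 − 1045/27869·(0.959000+0.932400))/(1+1045/27869) = 1791/2000 ≈ 0.895500
step 4 [2y] bond c/2=21/800: DF=(3829903/4000000 − 21/800·(0.959000+0.932400+0.895500))/(1+21/800) = 8617/10000 ≈ 0.861700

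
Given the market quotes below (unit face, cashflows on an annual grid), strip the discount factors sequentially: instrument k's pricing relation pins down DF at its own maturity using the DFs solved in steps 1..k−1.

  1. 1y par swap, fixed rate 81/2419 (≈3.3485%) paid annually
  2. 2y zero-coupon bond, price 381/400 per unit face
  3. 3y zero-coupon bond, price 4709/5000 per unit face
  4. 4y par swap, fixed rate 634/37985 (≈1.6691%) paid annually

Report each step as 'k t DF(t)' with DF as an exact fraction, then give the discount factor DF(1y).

1 1 2419/2500
2 2 381/400
3 3 4709/5000
4 4 4683/5000
DF(1y) = 2419/2500 ≈ 0.967600

step 1 [1y] swap r/1=81/2419: DF=(1 − 81/2419·(0))/(1+81/2419) = 2419/2500 ≈ 0.967600
step 2 [2y] zero: DF = P = 381/400 ≈ 0.952500
step 3 [3y] zero: DF = P = 4709/5000 ≈ 0.941800
step 4 [4y] swap r/1=634/37985: DF=(1 − 634/37985·(0.967600+0.952500+0.941800))/(1+634/37985) = 4683/5000 ≈ 0.936600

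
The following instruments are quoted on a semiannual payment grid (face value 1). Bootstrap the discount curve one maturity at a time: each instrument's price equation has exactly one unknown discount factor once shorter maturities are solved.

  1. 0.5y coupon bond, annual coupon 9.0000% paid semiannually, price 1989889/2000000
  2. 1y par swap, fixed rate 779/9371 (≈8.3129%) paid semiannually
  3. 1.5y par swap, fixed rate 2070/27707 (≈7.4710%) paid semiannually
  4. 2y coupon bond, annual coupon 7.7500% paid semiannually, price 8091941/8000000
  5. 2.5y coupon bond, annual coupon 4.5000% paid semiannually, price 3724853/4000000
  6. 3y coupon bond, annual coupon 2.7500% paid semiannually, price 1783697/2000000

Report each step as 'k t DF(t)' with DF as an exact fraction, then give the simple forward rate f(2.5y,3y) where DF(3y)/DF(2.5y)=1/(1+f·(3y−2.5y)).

step 1 [0.5y] bond c/2=9/200: DF=(1989889/2000000 − 9/200·(0))/(1+9/200) = 9521/10000 ≈ 0.952100
step 2 [1y] swap r/2=779/18742: DF=(1 − 779/18742·(0.952100))/(1+779/18742) = 9221/10000 ≈ 0.922100
step 3 [1.5y] swap r/2=1035/27707: DF=(1 − 1035/27707·(0.952100+0.922100))/(1+1035/27707) = 1793/2000 ≈ 0.896500
step 4 [2y] bond c/2=31/800: DF=(8091941/8000000 − 31/800·(0.952100+0.922100+0.896500))/(1+31/800) = 544/625 ≈ 0.870400
step 5 [2.5y] bond c/2=9/400: DF=(3724853/4000000 − 9/400·(0.952100+0.922100+0.896500+0.870400))/(1+9/400) = 4153/5000 ≈ 0.830600
step 6 [3y] bond c/2=11/800: DF=(1783697/2000000 − 11/800·(0.952100+0.922100+0.896500+0.870400+0.830600))/(1+11/800) = 8191/10000 ≈ 0.819100

1 1/2 9521/10000
2 1 9221/10000
3 3/2 1793/2000
4 2 544/625
5 5/2 4153/5000
6 3 8191/10000
f(2.5y,3y) = ((4153/5000)/(8191/10000) − 1)/(1/2) = 230/8191 ≈ 2.8080%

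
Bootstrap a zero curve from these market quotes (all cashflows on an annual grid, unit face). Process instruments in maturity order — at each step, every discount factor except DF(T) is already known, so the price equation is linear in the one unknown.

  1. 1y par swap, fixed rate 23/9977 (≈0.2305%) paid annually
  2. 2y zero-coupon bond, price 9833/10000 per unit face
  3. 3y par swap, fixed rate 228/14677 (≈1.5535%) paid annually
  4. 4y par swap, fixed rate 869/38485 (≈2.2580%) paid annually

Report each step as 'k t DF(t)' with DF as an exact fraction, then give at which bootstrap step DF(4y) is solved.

1 1 9977/10000
2 2 9833/10000
3 3 1193/1250
4 4 9131/10000
DF(4y) is solved at step 4

step 1 [1y] swap r/1=23/9977: DF=(1 − 23/9977·(0))/(1+23/9977) = 9977/10000 ≈ 0.997700
step 2 [2y] zero: DF = P = 9833/10000 ≈ 0.983300
step 3 [3y] swap r/1=228/14677: DF=(1 − 228/14677·(0.997700+0.983300))/(1+228/14677) = 1193/1250 ≈ 0.954400
step 4 [4y] swap r/1=869/38485: DF=(1 − 869/38485·(0.997700+0.983300+0.954400))/(1+869/38485) = 9131/10000 ≈ 0.913100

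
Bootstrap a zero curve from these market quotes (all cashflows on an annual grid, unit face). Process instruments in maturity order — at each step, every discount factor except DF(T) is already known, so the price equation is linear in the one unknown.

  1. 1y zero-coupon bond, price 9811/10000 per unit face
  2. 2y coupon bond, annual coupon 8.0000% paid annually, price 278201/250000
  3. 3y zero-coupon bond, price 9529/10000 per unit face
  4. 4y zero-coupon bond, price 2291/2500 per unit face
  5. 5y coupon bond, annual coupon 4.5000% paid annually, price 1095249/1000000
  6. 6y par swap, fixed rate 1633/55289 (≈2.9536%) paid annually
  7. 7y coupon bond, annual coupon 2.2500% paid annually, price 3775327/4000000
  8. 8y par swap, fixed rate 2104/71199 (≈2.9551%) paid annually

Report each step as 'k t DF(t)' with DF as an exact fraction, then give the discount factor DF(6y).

step 1 [1y] zero: DF = P = 9811/10000 ≈ 0.981100
step 2 [2y] bond c/1=2/25: DF=(278201/250000 − 2/25·(0.981100))/(1+2/25) = 9577/10000 ≈ 0.957700
step 3 [3y] zero: DF = P = 9529/10000 ≈ 0.952900
step 4 [4y] zero: DF = P = 2291/2500 ≈ 0.916400
step 5 [5y] bond c/1=9/200: DF=(1095249/1000000 − 9/200·(0.981100+0.957700+0.952900+0.916400))/(1+9/200) = 8841/10000 ≈ 0.884100
step 6 [6y] swap r/1=1633/55289: DF=(1 − 1633/55289·(0.981100+0.957700+0.952900+0.916400+0.884100))/(1+1633/55289) = 8367/10000 ≈ 0.836700
step 7 [7y] bond c/1=9/400: DF=(3775327/4000000 − 9/400·(0.981100+0.957700+0.952900+0.916400+0.884100+0.836700))/(1+9/400) = 4007/5000 ≈ 0.801400
step 8 [8y] swap r/1=2104/71199: DF=(1 − 2104/71199·(0.981100+0.957700+0.952900+0.916400+0.884100+0.836700+0.801400))/(1+2104/71199) = 987/1250 ≈ 0.789600

1 1 9811/10000
2 2 9577/10000
3 3 9529/10000
4 4 2291/2500
5 5 8841/10000
6 6 8367/10000
7 7 4007/5000
8 8 987/1250
DF(6y) = 8367/10000 ≈ 0.836700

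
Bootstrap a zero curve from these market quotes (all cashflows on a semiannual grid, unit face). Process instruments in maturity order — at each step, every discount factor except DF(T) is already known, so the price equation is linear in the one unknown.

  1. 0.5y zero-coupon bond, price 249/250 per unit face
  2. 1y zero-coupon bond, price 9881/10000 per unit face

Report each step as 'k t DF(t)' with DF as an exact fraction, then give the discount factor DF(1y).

step 1 [0.5y] zero: DF = P = 249/250 ≈ 0.996000
step 2 [1y] zero: DF = P = 9881/10000 ≈ 0.988100

1 1/2 249/250
2 1 9881/10000
DF(1y) = 9881/10000 ≈ 0.988100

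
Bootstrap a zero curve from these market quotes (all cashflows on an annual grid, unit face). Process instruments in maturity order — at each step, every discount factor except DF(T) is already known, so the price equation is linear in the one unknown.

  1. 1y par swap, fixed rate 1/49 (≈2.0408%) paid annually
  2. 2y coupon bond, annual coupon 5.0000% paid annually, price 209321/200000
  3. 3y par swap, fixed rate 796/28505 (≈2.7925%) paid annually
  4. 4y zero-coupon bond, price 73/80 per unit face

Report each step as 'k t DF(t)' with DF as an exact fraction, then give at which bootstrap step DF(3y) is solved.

step 1 [1y] swap r/1=1/49: DF=(1 − 1/49·(0))/(1+1/49) = 49/50 ≈ 0.980000
step 2 [2y] bond c/1=1/20: DF=(209321/200000 − 1/20·(0.980000))/(1+1/20) = 9501/10000 ≈ 0.950100
step 3 [3y] swap r/1=796/28505: DF=(1 − 796/28505·(0.980000+0.950100))/(1+796/28505) = 2301/2500 ≈ 0.920400
step 4 [4y] zero: DF = P = 73/80 ≈ 0.912500

1 1 49/50
2 2 9501/10000
3 3 2301/2500
4 4 73/80
DF(3y) is solved at step 3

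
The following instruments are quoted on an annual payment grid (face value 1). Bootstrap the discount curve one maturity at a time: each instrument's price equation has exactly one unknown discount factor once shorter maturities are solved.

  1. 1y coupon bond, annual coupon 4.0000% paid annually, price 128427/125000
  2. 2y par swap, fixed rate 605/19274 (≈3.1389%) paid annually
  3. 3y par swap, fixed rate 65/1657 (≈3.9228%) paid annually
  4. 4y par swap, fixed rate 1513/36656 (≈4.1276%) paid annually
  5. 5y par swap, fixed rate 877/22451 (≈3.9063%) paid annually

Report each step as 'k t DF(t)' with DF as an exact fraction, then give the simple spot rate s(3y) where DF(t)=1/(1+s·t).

1 1 9879/10000
2 2 1879/2000
3 3 1779/2000
4 4 8487/10000
5 5 4123/5000
s(3y) = (1/(1779/2000) − 1)/(3) = 221/5337 ≈ 4.1409%

step 1 [1y] bond c/1=1/25: DF=(128427/125000 − 1/25·(0))/(1+1/25) = 9879/10000 ≈ 0.987900
step 2 [2y] swap r/1=605/19274: DF=(1 − 605/19274·(0.987900))/(1+605/19274) = 1879/2000 ≈ 0.939500
step 3 [3y] swap r/1=65/1657: DF=(1 − 65/1657·(0.987900+0.939500))/(1+65/1657) = 1779/2000 ≈ 0.889500
step 4 [4y] swap r/1=1513/36656: DF=(1 − 1513/36656·(0.987900+0.939500+0.889500))/(1+1513/36656) = 8487/10000 ≈ 0.848700
step 5 [5y] swap r/1=877/22451: DF=(1 − 877/22451·(0.987900+0.939500+0.889500+0.848700))/(1+877/22451) = 4123/5000 ≈ 0.824600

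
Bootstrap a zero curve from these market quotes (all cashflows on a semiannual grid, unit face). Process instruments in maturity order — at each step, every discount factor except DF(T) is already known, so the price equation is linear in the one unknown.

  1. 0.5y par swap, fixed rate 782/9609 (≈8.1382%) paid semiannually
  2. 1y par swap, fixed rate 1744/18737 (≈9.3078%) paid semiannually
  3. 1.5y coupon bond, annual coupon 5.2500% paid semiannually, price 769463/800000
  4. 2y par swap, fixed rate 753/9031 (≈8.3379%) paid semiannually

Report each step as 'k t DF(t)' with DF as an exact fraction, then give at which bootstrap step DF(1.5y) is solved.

step 1 [0.5y] swap r/2=391/9609: DF=(1 − 391/9609·(0))/(1+391/9609) = 9609/10000 ≈ 0.960900
step 2 [1y] swap r/2=872/18737: DF=(1 − 872/18737·(0.960900))/(1+872/18737) = 1141/1250 ≈ 0.912800
step 3 [1.5y] bond c/2=21/800: DF=(769463/800000 − 21/800·(0.960900+0.912800))/(1+21/800) = 8893/10000 ≈ 0.889300
step 4 [2y] swap r/2=753/18062: DF=(1 − 753/18062·(0.960900+0.912800+0.889300))/(1+753/18062) = 4247/5000 ≈ 0.849400

1 1/2 9609/10000
2 1 1141/1250
3 3/2 8893/10000
4 2 4247/5000
DF(1.5y) is solved at step 3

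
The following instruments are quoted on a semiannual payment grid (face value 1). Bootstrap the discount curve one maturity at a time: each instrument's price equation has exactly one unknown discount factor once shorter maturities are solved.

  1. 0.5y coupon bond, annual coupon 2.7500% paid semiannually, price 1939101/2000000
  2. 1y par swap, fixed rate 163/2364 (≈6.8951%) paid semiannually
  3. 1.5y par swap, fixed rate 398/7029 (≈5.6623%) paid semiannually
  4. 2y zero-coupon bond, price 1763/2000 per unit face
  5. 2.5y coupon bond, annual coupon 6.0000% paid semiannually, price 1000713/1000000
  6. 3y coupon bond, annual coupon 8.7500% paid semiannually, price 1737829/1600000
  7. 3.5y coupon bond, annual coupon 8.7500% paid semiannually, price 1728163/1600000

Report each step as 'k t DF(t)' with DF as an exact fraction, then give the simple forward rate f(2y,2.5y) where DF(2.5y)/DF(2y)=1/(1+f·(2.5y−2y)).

step 1 [0.5y] bond c/2=11/800: DF=(1939101/2000000 − 11/800·(0))/(1+11/800) = 2391/2500 ≈ 0.956400
step 2 [1y] swap r/2=163/4728: DF=(1 − 163/4728·(0.956400))/(1+163/4728) = 2337/2500 ≈ 0.934800
step 3 [1.5y] swap r/2=199/7029: DF=(1 − 199/7029·(0.956400+0.934800))/(1+199/7029) = 2301/2500 ≈ 0.920400
step 4 [2y] zero: DF = P = 1763/2000 ≈ 0.881500
step 5 [2.5y] bond c/2=3/100: DF=(1000713/1000000 − 3/100·(0.956400+0.934800+0.920400+0.881500))/(1+3/100) = 108/125 ≈ 0.864000
step 6 [3y] bond c/2=7/160: DF=(1737829/1600000 − 7/160·(0.956400+0.934800+0.920400+0.881500+0.864000))/(1+7/160) = 531/625 ≈ 0.849600
step 7 [3.5y] bond c/2=7/160: DF=(1728163/1600000 − 7/160·(0.956400+0.934800+0.920400+0.881500+0.864000+0.849600))/(1+7/160) = 4041/5000 ≈ 0.808200

1 1/2 2391/2500
2 1 2337/2500
3 3/2 2301/2500
4 2 1763/2000
5 5/2 108/125
6 3 531/625
7 7/2 4041/5000
f(2y,2.5y) = ((1763/2000)/(108/125) − 1)/(1/2) = 35/864 ≈ 4.0509%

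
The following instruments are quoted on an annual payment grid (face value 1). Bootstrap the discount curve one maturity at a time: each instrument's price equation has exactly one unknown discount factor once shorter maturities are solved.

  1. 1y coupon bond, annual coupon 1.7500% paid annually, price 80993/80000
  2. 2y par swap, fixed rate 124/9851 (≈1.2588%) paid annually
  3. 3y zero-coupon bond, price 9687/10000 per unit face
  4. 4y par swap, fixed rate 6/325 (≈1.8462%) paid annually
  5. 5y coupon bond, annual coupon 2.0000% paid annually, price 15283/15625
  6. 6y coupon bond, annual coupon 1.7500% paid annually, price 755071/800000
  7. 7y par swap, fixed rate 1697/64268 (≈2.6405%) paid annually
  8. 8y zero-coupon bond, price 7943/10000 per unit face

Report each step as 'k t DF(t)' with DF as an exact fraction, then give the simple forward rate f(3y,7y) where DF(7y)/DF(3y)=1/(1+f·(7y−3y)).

1 1 199/200
2 2 1219/1250
3 3 9687/10000
4 4 4643/5000
5 5 8831/10000
6 6 8459/10000
7 7 8303/10000
8 8 7943/10000
f(3y,7y) = ((9687/10000)/(8303/10000) − 1)/(4) = 346/8303 ≈ 4.1672%

step 1 [1y] bond c/1=7/400: DF=(80993/80000 − 7/400·(0))/(1+7/400) = 199/200 ≈ 0.995000
step 2 [2y] swap r/1=124/9851: DF=(1 − 124/9851·(0.995000))/(1+124/9851) = 1219/1250 ≈ 0.975200
step 3 [3y] zero: DF = P = 9687/10000 ≈ 0.968700
step 4 [4y] swap r/1=6/325: DF=(1 − 6/325·(0.995000+0.975200+0.968700))/(1+6/325) = 4643/5000 ≈ 0.928600
step 5 [5y] bond c/1=1/50: DF=(15283/15625 − 1/50·(0.995000+0.975200+0.968700+0.928600))/(1+1/50) = 8831/10000 ≈ 0.883100
step 6 [6y] bond c/1=7/400: DF=(755071/800000 − 7/400·(0.995000+0.975200+0.968700+0.928600+0.883100))/(1+7/400) = 8459/10000 ≈ 0.845900
step 7 [7y] swap r/1=1697/64268: DF=(1 − 1697/64268·(0.995000+0.975200+0.968700+0.928600+0.883100+0.845900))/(1+1697/64268) = 8303/10000 ≈ 0.830300
step 8 [8y] zero: DF = P = 7943/10000 ≈ 0.794300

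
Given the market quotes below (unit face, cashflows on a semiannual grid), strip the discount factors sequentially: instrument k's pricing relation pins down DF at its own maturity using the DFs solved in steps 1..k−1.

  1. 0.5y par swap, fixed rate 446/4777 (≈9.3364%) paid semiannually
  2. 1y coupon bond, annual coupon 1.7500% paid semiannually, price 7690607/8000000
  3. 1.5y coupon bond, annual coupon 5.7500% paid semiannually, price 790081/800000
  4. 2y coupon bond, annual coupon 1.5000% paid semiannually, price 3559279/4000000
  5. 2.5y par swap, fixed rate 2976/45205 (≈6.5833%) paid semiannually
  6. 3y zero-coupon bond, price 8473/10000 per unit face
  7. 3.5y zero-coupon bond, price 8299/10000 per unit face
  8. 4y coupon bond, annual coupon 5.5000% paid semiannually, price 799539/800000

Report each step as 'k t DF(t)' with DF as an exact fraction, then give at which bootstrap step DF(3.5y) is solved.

step 1 [0.5y] swap r/2=223/4777: DF=(1 − 223/4777·(0))/(1+223/4777) = 4777/5000 ≈ 0.955400
step 2 [1y] bond c/2=7/800: DF=(7690607/8000000 − 7/800·(0.955400))/(1+7/800) = 9447/10000 ≈ 0.944700
step 3 [1.5y] bond c/2=23/800: DF=(790081/800000 − 23/800·(0.955400+0.944700))/(1+23/800) = 9069/10000 ≈ 0.906900
step 4 [2y] bond c/2=3/400: DF=(3559279/4000000 − 3/400·(0.955400+0.944700+0.906900))/(1+3/400) = 8623/10000 ≈ 0.862300
step 5 [2.5y] swap r/2=1488/45205: DF=(1 − 1488/45205·(0.955400+0.944700+0.906900+0.862300))/(1+1488/45205) = 532/625 ≈ 0.851200
step 6 [3y] zero: DF = P = 8473/10000 ≈ 0.847300
step 7 [3.5y] zero: DF = P = 8299/10000 ≈ 0.829900
step 8 [4y] bond c/2=11/400: DF=(799539/800000 − 11/400·(0.955400+0.944700+0.906900+0.862300+0.851200+0.847300+0.829900))/(1+11/400) = 2017/2500 ≈ 0.806800

1 1/2 4777/5000
2 1 9447/10000
3 3/2 9069/10000
4 2 8623/10000
5 5/2 532/625
6 3 8473/10000
7 7/2 8299/10000
8 4 2017/2500
DF(3.5y) is solved at step 7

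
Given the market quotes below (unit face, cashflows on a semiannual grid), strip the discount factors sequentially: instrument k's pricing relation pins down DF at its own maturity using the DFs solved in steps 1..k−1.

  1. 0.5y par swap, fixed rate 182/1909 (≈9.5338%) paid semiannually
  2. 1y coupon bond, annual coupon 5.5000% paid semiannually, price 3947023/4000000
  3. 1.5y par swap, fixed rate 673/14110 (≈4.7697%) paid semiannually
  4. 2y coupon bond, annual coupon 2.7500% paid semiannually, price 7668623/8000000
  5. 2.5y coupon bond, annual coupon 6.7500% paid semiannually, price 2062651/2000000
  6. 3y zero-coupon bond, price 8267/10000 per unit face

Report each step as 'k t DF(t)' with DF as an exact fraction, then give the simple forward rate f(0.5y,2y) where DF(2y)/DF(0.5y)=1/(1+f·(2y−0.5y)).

step 1 [0.5y] swap r/2=91/1909: DF=(1 − 91/1909·(0))/(1+91/1909) = 1909/2000 ≈ 0.954500
step 2 [1y] bond c/2=11/400: DF=(3947023/4000000 − 11/400·(0.954500))/(1+11/400) = 2337/2500 ≈ 0.934800
step 3 [1.5y] swap r/2=673/28220: DF=(1 − 673/28220·(0.954500+0.934800))/(1+673/28220) = 9327/10000 ≈ 0.932700
step 4 [2y] bond c/2=11/800: DF=(7668623/8000000 − 11/800·(0.954500+0.934800+0.932700))/(1+11/800) = 9073/10000 ≈ 0.907300
step 5 [2.5y] bond c/2=27/800: DF=(2062651/2000000 − 27/800·(0.954500+0.934800+0.932700+0.907300))/(1+27/800) = 8759/10000 ≈ 0.875900
step 6 [3y] zero: DF = P = 8267/10000 ≈ 0.826700

1 1/2 1909/2000
2 1 2337/2500
3 3/2 9327/10000
4 2 9073/10000
5 5/2 8759/10000
6 3 8267/10000
f(0.5y,2y) = ((1909/2000)/(9073/10000) − 1)/(3/2) = 944/27219 ≈ 3.4682%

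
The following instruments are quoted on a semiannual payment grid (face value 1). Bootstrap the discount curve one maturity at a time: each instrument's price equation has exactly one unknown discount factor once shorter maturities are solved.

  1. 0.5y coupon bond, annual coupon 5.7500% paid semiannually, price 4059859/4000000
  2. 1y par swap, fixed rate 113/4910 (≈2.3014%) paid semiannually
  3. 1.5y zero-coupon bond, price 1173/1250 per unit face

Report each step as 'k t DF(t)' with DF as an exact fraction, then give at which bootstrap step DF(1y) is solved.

step 1 [0.5y] bond c/2=23/800: DF=(4059859/4000000 − 23/800·(0))/(1+23/800) = 4933/5000 ≈ 0.986600
step 2 [1y] swap r/2=113/9820: DF=(1 − 113/9820·(0.986600))/(1+113/9820) = 4887/5000 ≈ 0.977400
step 3 [1.5y] zero: DF = P = 1173/1250 ≈ 0.938400

1 1/2 4933/5000
2 1 4887/5000
3 3/2 1173/1250
DF(1y) is solved at step 2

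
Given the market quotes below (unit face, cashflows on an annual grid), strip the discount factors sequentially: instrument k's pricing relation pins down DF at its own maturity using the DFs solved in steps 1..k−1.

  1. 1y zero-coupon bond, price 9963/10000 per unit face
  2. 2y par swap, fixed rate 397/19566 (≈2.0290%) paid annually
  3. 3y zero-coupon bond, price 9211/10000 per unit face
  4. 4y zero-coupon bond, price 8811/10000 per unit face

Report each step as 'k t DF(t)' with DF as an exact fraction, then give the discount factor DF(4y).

step 1 [1y] zero: DF = P = 9963/10000 ≈ 0.996300
step 2 [2y] swap r/1=397/19566: DF=(1 − 397/19566·(0.996300))/(1+397/19566) = 9603/10000 ≈ 0.960300
step 3 [3y] zero: DF = P = 9211/10000 ≈ 0.921100
step 4 [4y] zero: DF = P = 8811/10000 ≈ 0.881100

1 1 9963/10000
2 2 9603/10000
3 3 9211/10000
4 4 8811/10000
DF(4y) = 8811/10000 ≈ 0.881100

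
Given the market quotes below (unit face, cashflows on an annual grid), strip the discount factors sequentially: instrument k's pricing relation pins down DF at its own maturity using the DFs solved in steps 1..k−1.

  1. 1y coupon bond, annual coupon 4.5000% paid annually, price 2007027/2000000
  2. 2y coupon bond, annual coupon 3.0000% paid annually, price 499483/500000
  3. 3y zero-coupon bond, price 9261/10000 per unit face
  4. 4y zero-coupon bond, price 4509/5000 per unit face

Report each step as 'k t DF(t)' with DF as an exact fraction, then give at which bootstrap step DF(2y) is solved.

1 1 9603/10000
2 2 9419/10000
3 3 9261/10000
4 4 4509/5000
DF(2y) is solved at step 2

step 1 [1y] bond c/1=9/200: DF=(2007027/2000000 − 9/200·(0))/(1+9/200) = 9603/10000 ≈ 0.960300
step 2 [2y] bond c/1=3/100: DF=(499483/500000 − 3/100·(0.960300))/(1+3/100) = 9419/10000 ≈ 0.941900
step 3 [3y] zero: DF = P = 9261/10000 ≈ 0.926100
step 4 [4y] zero: DF = P = 4509/5000 ≈ 0.901800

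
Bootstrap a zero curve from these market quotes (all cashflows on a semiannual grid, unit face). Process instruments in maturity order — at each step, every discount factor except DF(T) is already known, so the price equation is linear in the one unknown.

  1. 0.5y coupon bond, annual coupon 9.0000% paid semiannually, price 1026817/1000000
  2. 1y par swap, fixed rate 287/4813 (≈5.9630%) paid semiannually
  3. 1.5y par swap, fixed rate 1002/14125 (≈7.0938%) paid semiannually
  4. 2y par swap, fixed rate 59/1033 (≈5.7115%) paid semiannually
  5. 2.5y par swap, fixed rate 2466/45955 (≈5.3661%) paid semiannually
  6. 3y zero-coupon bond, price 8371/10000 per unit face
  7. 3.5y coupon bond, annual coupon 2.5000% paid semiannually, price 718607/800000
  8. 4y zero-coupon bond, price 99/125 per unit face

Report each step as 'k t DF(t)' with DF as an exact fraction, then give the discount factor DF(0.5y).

step 1 [0.5y] bond c/2=9/200: DF=(1026817/1000000 − 9/200·(0))/(1+9/200) = 4913/5000 ≈ 0.982600
step 2 [1y] swap r/2=287/9626: DF=(1 − 287/9626·(0.982600))/(1+287/9626) = 4713/5000 ≈ 0.942600
step 3 [1.5y] swap r/2=501/14125: DF=(1 − 501/14125·(0.982600+0.942600))/(1+501/14125) = 4499/5000 ≈ 0.899800
step 4 [2y] swap r/2=59/2066: DF=(1 − 59/2066·(0.982600+0.942600+0.899800))/(1+59/2066) = 4469/5000 ≈ 0.893800
step 5 [2.5y] swap r/2=1233/45955: DF=(1 − 1233/45955·(0.982600+0.942600+0.899800+0.893800))/(1+1233/45955) = 8767/10000 ≈ 0.876700
step 6 [3y] zero: DF = P = 8371/10000 ≈ 0.837100
step 7 [3.5y] bond c/2=1/80: DF=(718607/800000 − 1/80·(0.982600+0.942600+0.899800+0.893800+0.876700+0.837100))/(1+1/80) = 8201/10000 ≈ 0.820100
step 8 [4y] zero: DF = P = 99/125 ≈ 0.792000

1 1/2 4913/5000
2 1 4713/5000
3 3/2 4499/5000
4 2 4469/5000
5 5/2 8767/10000
6 3 8371/10000
7 7/2 8201/10000
8 4 99/125
DF(0.5y) = 4913/5000 ≈ 0.982600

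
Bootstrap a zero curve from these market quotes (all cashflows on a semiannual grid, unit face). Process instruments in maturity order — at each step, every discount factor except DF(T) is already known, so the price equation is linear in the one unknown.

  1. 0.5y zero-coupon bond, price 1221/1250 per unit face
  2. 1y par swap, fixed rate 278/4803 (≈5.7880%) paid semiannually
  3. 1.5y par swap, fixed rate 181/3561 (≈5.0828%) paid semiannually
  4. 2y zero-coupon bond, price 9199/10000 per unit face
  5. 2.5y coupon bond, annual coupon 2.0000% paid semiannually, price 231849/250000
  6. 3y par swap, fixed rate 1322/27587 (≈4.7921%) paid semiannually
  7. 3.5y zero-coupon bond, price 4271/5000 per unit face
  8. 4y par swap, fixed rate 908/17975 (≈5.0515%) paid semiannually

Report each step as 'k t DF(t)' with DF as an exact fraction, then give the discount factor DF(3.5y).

1 1/2 1221/1250
2 1 2361/2500
3 3/2 2319/2500
4 2 9199/10000
5 5/2 8809/10000
6 3 4339/5000
7 7/2 4271/5000
8 4 1023/1250
DF(3.5y) = 4271/5000 ≈ 0.854200

step 1 [0.5y] zero: DF = P = 1221/1250 ≈ 0.976800
step 2 [1y] swap r/2=139/4803: DF=(1 − 139/4803·(0.976800))/(1+139/4803) = 2361/2500 ≈ 0.944400
step 3 [1.5y] swap r/2=181/7122: DF=(1 − 181/7122·(0.976800+0.944400))/(1+181/7122) = 2319/2500 ≈ 0.927600
step 4 [2y] zero: DF = P = 9199/10000 ≈ 0.919900
step 5 [2.5y] bond c/2=1/100: DF=(231849/250000 − 1/100·(0.976800+0.944400+0.927600+0.919900))/(1+1/100) = 8809/10000 ≈ 0.880900
step 6 [3y] swap r/2=661/27587: DF=(1 − 661/27587·(0.976800+0.944400+0.927600+0.919900+0.880900))/(1+661/27587) = 4339/5000 ≈ 0.867800
step 7 [3.5y] zero: DF = P = 4271/5000 ≈ 0.854200
step 8 [4y] swap r/2=454/17975: DF=(1 − 454/17975·(0.976800+0.944400+0.927600+0.919900+0.880900+0.867800+0.854200))/(1+454/17975) = 1023/1250 ≈ 0.818400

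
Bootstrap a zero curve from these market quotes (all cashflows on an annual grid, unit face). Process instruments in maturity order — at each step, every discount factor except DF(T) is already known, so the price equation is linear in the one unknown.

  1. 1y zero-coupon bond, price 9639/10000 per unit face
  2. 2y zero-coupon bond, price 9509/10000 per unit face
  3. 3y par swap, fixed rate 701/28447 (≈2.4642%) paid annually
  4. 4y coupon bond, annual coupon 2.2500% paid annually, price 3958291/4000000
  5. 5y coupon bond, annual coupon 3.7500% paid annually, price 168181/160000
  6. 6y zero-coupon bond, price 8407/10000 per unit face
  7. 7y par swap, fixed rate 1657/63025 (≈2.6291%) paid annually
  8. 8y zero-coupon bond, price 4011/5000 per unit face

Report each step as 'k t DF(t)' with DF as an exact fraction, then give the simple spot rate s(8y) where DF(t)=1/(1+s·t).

step 1 [1y] zero: DF = P = 9639/10000 ≈ 0.963900
step 2 [2y] zero: DF = P = 9509/10000 ≈ 0.950900
step 3 [3y] swap r/1=701/28447: DF=(1 − 701/28447·(0.963900+0.950900))/(1+701/28447) = 9299/10000 ≈ 0.929900
step 4 [4y] bond c/1=9/400: DF=(3958291/4000000 − 9/400·(0.963900+0.950900+0.929900))/(1+9/400) = 2263/2500 ≈ 0.905200
step 5 [5y] bond c/1=3/80: DF=(168181/160000 − 3/80·(0.963900+0.950900+0.929900+0.905200))/(1+3/80) = 1097/1250 ≈ 0.877600
step 6 [6y] zero: DF = P = 8407/10000 ≈ 0.840700
step 7 [7y] swap r/1=1657/63025: DF=(1 − 1657/63025·(0.963900+0.950900+0.929900+0.905200+0.877600+0.840700))/(1+1657/63025) = 8343/10000 ≈ 0.834300
step 8 [8y] zero: DF = P = 4011/5000 ≈ 0.802200

1 1 9639/10000
2 2 9509/10000
3 3 9299/10000
4 4 2263/2500
5 5 1097/1250
6 6 8407/10000
7 7 8343/10000
8 8 4011/5000
s(8y) = (1/(4011/5000) − 1)/(8) = 989/32088 ≈ 3.0821%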